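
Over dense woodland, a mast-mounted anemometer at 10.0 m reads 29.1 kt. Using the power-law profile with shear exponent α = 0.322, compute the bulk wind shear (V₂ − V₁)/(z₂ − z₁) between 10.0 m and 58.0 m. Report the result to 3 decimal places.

Power law: V₂ = V₁ · (z₂/z₁)^α = 29.1 × (5.8000)^0.322 = 51.2527 kt
ΔV/Δz = (51.2527 − 29.1)/(58.0 − 10.0) = 22.1527/48.0000 = 0.46151 kt/m

0.462 kt/m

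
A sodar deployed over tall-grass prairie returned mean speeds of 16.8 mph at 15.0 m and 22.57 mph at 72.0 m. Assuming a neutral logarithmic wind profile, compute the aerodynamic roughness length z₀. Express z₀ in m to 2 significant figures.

Log law: V(z) ∝ ln(z/z₀). With r = V₁/V₂ = 16.8/22.57 = 0.74435,
r · ln(z₂/z₀) = ln(z₁/z₀) ⇒ ln z₀ = (ln z₁ − r·ln z₂)/(1 − r)
ln z₀ = (2.70805 − 0.74435×4.27667) / 0.25565 = -1.8592
z₀ = exp(-1.8592) = 0.1558 m

z₀ ≈ 0.16 m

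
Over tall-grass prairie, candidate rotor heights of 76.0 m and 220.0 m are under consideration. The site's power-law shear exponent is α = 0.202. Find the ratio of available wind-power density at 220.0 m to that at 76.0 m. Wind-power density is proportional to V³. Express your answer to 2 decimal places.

1.90

Speed ratio: V_B/V_A = (z_B/z_A)^α = (220.0/76.0)^0.202 = (2.8947)^0.202 = 1.23950
Power-density ratio: P_B/P_A = (V_B/V_A)³ = (1.23950)³ = 1.90430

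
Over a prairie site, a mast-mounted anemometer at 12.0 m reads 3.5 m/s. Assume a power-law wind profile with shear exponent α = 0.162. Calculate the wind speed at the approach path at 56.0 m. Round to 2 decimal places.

4.49 m/s

Power-law profile: V₂ = V₁ · (z₂/z₁)^α
V₂ = 3.5 × (56.0/12.0)^0.162 = 3.5 × (4.6667)^0.162
    = 3.5 × 1.2835 = 4.4921 m/s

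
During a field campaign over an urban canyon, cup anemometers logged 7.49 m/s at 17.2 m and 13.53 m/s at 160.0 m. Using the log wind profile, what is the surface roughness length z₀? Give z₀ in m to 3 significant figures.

Log law: V(z) ∝ ln(z/z₀). With r = V₁/V₂ = 7.49/13.53 = 0.55358,
r · ln(z₂/z₀) = ln(z₁/z₀) ⇒ ln z₀ = (ln z₁ − r·ln z₂)/(1 − r)
ln z₀ = (2.84491 − 0.55358×5.07517) / 0.44642 = 0.0792
z₀ = exp(0.0792) = 1.082 m

z₀ ≈ 1.08 m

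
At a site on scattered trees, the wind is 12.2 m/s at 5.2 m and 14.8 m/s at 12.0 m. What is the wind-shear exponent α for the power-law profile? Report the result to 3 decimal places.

α ≈ 0.231

Power law: V₂/V₁ = (z₂/z₁)^α ⇒ α = ln(V₂/V₁) / ln(z₂/z₁)
α = ln(14.8/12.2) / ln(12.0/5.2) = ln(1.2131) / ln(2.3077)
  = 0.19319 / 0.83625 = 0.23102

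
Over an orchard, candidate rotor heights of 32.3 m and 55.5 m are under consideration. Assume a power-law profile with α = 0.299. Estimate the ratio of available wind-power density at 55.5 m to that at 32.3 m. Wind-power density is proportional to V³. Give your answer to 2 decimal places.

1.63

Speed ratio: V_B/V_A = (z_B/z_A)^α = (55.5/32.3)^0.299 = (1.7183)^0.299 = 1.17569
Power-density ratio: P_B/P_A = (V_B/V_A)³ = (1.17569)³ = 1.62509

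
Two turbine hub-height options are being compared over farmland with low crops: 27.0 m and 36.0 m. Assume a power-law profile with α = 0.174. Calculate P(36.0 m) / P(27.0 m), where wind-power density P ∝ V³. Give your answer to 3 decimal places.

Speed ratio: V_B/V_A = (z_B/z_A)^α = (36.0/27.0)^0.174 = (1.3333)^0.174 = 1.05133
Power-density ratio: P_B/P_A = (V_B/V_A)³ = (1.05133)³ = 1.16203

1.162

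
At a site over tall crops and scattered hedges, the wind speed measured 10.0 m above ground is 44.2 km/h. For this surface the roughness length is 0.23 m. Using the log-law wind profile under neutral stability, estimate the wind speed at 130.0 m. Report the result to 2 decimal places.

Log law: V(z) ∝ ln(z/z₀), so V₂/V₁ = ln(z₂/z₀) / ln(z₁/z₀).
ln(130.0/0.23) = 6.3372, ln(10.0/0.23) = 3.7723
V₂ = 44.2 × 6.3372/3.7723 = 44.2 × 1.6800 = 74.2538 km/h

74.25 km/h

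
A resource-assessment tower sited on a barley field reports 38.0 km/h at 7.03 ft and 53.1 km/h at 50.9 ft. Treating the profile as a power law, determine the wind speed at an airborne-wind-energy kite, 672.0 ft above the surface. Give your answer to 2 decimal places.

82.13 km/h

First find α: α = ln(V₂/V₁)/ln(z₂/z₁) = ln(53.1/38.0)/ln(50.9/7.03) = 0.33459/1.97968 = 0.1690
Extrapolate from 50.9 ft to 672.0 ft: V₃ = 53.1 × (672.0/50.9)^0.1690 = 53.1 × 1.5467 = 82.1295 km/h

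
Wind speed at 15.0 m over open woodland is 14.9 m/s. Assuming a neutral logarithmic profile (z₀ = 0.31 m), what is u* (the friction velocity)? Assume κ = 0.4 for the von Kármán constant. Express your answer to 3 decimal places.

u* ≈ 1.536 m/s

Log law: V(z) = (u*/κ) · ln(z/z₀) ⇒ u* = κ · V / ln(z/z₀)
u* = 0.4 × 14.9 / ln(15.0/0.31) = 0.4 × 14.9 / 3.8792
   = 5.9600 / 3.8792 = 1.5364 m/s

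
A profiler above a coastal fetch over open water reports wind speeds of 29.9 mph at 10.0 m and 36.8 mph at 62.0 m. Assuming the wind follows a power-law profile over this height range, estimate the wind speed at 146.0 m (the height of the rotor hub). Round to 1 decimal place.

40.6 mph

First find α: α = ln(V₂/V₁)/ln(z₂/z₁) = ln(36.8/29.9)/ln(62.0/10.0) = 0.20764/1.82455 = 0.1138
Extrapolate from 62.0 m to 146.0 m: V₃ = 36.8 × (146.0/62.0)^0.1138 = 36.8 × 1.1024 = 40.5675 mph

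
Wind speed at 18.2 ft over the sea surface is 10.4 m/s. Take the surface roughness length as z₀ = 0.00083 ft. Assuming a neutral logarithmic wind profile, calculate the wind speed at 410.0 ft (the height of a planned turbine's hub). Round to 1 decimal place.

Log law: V(z) ∝ ln(z/z₀), so V₂/V₁ = ln(z₂/z₀) / ln(z₁/z₀).
ln(410.0/0.00083) = 13.1102, ln(18.2/0.00083) = 9.9955
V₂ = 10.4 × 13.1102/9.9955 = 10.4 × 1.3116 = 13.6408 m/s

13.6 m/s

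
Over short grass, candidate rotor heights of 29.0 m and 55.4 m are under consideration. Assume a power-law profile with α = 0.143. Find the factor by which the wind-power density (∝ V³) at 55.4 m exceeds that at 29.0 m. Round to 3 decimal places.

Speed ratio: V_B/V_A = (z_B/z_A)^α = (55.4/29.0)^0.143 = (1.9103)^0.143 = 1.09698
Power-density ratio: P_B/P_A = (V_B/V_A)³ = (1.09698)³ = 1.32007

1.320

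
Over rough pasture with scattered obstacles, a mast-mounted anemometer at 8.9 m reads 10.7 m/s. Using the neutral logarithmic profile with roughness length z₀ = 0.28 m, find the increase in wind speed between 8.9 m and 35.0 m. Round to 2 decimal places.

Log law: V₂ = V₁ · ln(z₂/z₀)/ln(z₁/z₀) = 10.7 × 4.8283/3.4590 = 14.9357 m/s
ΔV = 14.9357 − 10.7 = 4.2357 m/s

4.24 m/s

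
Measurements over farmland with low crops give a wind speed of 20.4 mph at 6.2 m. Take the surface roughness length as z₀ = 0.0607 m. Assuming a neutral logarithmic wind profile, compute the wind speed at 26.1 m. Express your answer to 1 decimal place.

26.7 mph

Log law: V(z) ∝ ln(z/z₀), so V₂/V₁ = ln(z₂/z₀) / ln(z₁/z₀).
ln(26.1/0.0607) = 6.0637, ln(6.2/0.0607) = 4.6264
V₂ = 20.4 × 6.0637/4.6264 = 20.4 × 1.3107 = 26.7382 mph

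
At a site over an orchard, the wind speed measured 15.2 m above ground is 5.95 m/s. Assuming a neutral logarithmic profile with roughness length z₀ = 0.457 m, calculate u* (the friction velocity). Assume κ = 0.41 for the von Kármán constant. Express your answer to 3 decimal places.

u* ≈ 0.696 m/s

Log law: V(z) = (u*/κ) · ln(z/z₀) ⇒ u* = κ · V / ln(z/z₀)
u* = 0.41 × 5.95 / ln(15.2/0.457) = 0.41 × 5.95 / 3.5044
   = 2.4395 / 3.5044 = 0.6961 m/s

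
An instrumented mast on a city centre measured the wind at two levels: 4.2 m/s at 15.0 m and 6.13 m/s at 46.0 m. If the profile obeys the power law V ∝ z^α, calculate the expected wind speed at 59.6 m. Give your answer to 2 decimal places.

6.69 m/s

First find α: α = ln(V₂/V₁)/ln(z₂/z₁) = ln(6.13/4.2)/ln(46.0/15.0) = 0.37811/1.12059 = 0.3374
Extrapolate from 46.0 m to 59.6 m: V₃ = 6.13 × (59.6/46.0)^0.3374 = 6.13 × 1.0913 = 6.6898 m/s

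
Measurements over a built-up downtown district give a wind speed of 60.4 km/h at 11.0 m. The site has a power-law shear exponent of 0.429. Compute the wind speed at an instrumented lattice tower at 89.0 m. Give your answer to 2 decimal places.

148.10 km/h

Power-law profile: V₂ = V₁ · (z₂/z₁)^α
V₂ = 60.4 × (89.0/11.0)^0.429 = 60.4 × (8.0909)^0.429
    = 60.4 × 2.4521 = 148.1043 km/h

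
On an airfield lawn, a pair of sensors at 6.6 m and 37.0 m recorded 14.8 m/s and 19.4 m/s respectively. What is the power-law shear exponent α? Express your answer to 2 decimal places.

α ≈ 0.16

Power law: V₂/V₁ = (z₂/z₁)^α ⇒ α = ln(V₂/V₁) / ln(z₂/z₁)
α = ln(19.4/14.8) / ln(37.0/6.6) = ln(1.3108) / ln(5.6061)
  = 0.27065 / 1.72385 = 0.15700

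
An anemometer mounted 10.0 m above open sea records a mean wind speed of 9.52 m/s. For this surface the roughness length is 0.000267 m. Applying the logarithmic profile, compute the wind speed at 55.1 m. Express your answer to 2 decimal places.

Log law: V(z) ∝ ln(z/z₀), so V₂/V₁ = ln(z₂/z₀) / ln(z₁/z₀).
ln(55.1/0.000267) = 12.2374, ln(10.0/0.000267) = 10.5308
V₂ = 9.52 × 12.2374/10.5308 = 9.52 × 1.1621 = 11.0628 m/s

11.06 m/s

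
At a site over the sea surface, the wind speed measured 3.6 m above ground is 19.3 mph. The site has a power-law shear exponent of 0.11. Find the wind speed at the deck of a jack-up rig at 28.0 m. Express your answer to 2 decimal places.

Power-law profile: V₂ = V₁ · (z₂/z₁)^α
V₂ = 19.3 × (28.0/3.6)^0.11 = 19.3 × (7.7778)^0.11
    = 19.3 × 1.2531 = 24.1853 mph

24.19 mph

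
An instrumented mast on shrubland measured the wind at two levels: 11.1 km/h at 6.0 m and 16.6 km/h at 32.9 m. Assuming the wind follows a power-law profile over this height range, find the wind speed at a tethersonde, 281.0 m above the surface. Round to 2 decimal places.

First find α: α = ln(V₂/V₁)/ln(z₂/z₁) = ln(16.6/11.1)/ln(32.9/6.0) = 0.40246/1.70171 = 0.2365
Extrapolate from 32.9 m to 281.0 m: V₃ = 16.6 × (281.0/32.9)^0.2365 = 16.6 × 1.6607 = 27.5684 km/h

27.57 km/h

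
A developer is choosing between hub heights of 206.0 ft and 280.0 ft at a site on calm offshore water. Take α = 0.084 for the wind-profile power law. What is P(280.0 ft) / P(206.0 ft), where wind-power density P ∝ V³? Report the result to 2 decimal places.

Speed ratio: V_B/V_A = (z_B/z_A)^α = (280.0/206.0)^0.084 = (1.3592)^0.084 = 1.02612
Power-density ratio: P_B/P_A = (V_B/V_A)³ = (1.02612)³ = 1.08041

1.08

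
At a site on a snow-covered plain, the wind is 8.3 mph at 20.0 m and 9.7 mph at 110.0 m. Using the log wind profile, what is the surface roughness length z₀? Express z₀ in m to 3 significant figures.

z₀ ≈ 0.000816 m

Log law: V(z) ∝ ln(z/z₀). With r = V₁/V₂ = 8.3/9.7 = 0.85567,
r · ln(z₂/z₀) = ln(z₁/z₀) ⇒ ln z₀ = (ln z₁ − r·ln z₂)/(1 − r)
ln z₀ = (2.99573 − 0.85567×4.70048) / 0.14433 = -7.1110
z₀ = exp(-7.1110) = 0.0008161 m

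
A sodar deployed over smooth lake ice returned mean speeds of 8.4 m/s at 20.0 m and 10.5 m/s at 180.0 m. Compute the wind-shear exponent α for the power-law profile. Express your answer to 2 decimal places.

Power law: V₂/V₁ = (z₂/z₁)^α ⇒ α = ln(V₂/V₁) / ln(z₂/z₁)
α = ln(10.5/8.4) / ln(180.0/20.0) = ln(1.2500) / ln(9.0000)
  = 0.22314 / 2.19722 = 0.10156

α ≈ 0.10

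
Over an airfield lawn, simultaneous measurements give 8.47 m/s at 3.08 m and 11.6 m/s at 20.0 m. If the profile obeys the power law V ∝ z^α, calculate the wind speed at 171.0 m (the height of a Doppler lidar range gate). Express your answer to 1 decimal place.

First find α: α = ln(V₂/V₁)/ln(z₂/z₁) = ln(11.6/8.47)/ln(20.0/3.08) = 0.31447/1.87080 = 0.1681
Extrapolate from 20.0 m to 171.0 m: V₃ = 11.6 × (171.0/20.0)^0.1681 = 11.6 × 1.4344 = 16.6386 m/s

16.6 m/s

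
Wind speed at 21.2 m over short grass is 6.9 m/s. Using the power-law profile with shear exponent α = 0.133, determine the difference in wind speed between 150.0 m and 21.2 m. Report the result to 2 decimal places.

2.05 m/s

Power law: V₂ = V₁ · (z₂/z₁)^α = 6.9 × (7.0755)^0.133 = 8.9509 m/s
ΔV = 8.9509 − 6.9 = 2.0509 m/s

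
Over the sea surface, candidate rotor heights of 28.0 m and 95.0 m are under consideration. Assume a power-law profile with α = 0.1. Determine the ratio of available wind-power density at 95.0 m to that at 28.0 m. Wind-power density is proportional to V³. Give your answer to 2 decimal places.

Speed ratio: V_B/V_A = (z_B/z_A)^α = (95.0/28.0)^0.1 = (3.3929)^0.1 = 1.12994
Power-density ratio: P_B/P_A = (V_B/V_A)³ = (1.12994)³ = 1.44268

1.44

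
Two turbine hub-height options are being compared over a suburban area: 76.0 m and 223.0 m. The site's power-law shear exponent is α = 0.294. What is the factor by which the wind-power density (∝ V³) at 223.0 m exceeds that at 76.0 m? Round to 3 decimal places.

2.584

Speed ratio: V_B/V_A = (z_B/z_A)^α = (223.0/76.0)^0.294 = (2.9342)^0.294 = 1.37228
Power-density ratio: P_B/P_A = (V_B/V_A)³ = (1.37228)³ = 2.58421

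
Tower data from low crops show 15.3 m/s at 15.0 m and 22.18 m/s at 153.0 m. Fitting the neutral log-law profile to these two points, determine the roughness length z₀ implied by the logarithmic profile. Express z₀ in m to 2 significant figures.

Log law: V(z) ∝ ln(z/z₀). With r = V₁/V₂ = 15.3/22.18 = 0.68981,
r · ln(z₂/z₀) = ln(z₁/z₀) ⇒ ln z₀ = (ln z₁ − r·ln z₂)/(1 − r)
ln z₀ = (2.70805 − 0.68981×5.03044) / 0.31019 = -2.4566
z₀ = exp(-2.4566) = 0.08573 m

z₀ ≈ 0.086 m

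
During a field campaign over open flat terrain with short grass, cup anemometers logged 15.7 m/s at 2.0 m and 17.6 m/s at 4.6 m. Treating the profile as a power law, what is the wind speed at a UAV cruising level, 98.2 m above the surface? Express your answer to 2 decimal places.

First find α: α = ln(V₂/V₁)/ln(z₂/z₁) = ln(17.6/15.7)/ln(4.6/2.0) = 0.11424/0.83291 = 0.1372
Extrapolate from 4.6 m to 98.2 m: V₃ = 17.6 × (98.2/4.6)^0.1372 = 17.6 × 1.5217 = 26.7819 m/s

26.78 m/s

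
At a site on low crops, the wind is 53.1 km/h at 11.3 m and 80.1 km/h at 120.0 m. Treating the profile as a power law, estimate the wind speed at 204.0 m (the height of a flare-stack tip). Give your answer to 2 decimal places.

First find α: α = ln(V₂/V₁)/ln(z₂/z₁) = ln(80.1/53.1)/ln(120.0/11.3) = 0.41110/2.36269 = 0.1740
Extrapolate from 120.0 m to 204.0 m: V₃ = 80.1 × (204.0/120.0)^0.1740 = 80.1 × 1.0967 = 87.8476 km/h

87.85 km/h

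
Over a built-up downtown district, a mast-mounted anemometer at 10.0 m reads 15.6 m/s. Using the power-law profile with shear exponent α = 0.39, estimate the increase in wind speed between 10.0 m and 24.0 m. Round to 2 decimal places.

6.35 m/s

Power law: V₂ = V₁ · (z₂/z₁)^α = 15.6 × (2.4000)^0.39 = 21.9486 m/s
ΔV = 21.9486 − 15.6 = 6.3486 m/s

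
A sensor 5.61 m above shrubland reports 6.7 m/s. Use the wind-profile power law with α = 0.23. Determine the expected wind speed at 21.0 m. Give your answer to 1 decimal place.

Power-law profile: V₂ = V₁ · (z₂/z₁)^α
V₂ = 6.7 × (21.0/5.61)^0.23 = 6.7 × (3.7433)^0.23
    = 6.7 × 1.3547 = 9.0766 m/s

9.1 m/s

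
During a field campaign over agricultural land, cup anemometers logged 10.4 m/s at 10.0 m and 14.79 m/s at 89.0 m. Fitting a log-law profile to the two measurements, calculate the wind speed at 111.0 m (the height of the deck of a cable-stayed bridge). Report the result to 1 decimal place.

Log law: V ∝ ln(z/z₀). From the pair, with r = V₁/V₂ = 0.70318,
ln z₀ = (ln z₁ − r·ln z₂)/(1 − r) = (2.3026 − 0.70318×4.4886)/0.29682 = -2.8762 → z₀ = 0.05635 m
V₃ = V₁ · ln(z₃/z₀)/ln(z₁/z₀) = 10.4 × 7.5857/5.1788 = 15.2336 m/s

15.2 m/s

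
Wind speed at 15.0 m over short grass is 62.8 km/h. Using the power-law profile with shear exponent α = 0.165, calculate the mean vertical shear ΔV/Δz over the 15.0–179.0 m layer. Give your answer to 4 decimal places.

0.1935 km/h/m

Power law: V₂ = V₁ · (z₂/z₁)^α = 62.8 × (11.9333)^0.165 = 94.5421 km/h
ΔV/Δz = (94.5421 − 62.8)/(179.0 − 15.0) = 31.7421/164.0000 = 0.19355 km/h/m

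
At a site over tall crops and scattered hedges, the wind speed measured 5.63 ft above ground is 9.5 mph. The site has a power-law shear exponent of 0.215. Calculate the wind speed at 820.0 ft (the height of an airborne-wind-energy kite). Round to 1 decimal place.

27.7 mph

Power-law profile: V₂ = V₁ · (z₂/z₁)^α
V₂ = 9.5 × (820.0/5.63)^0.215 = 9.5 × (145.6483)^0.215
    = 9.5 × 2.9182 = 27.7226 mph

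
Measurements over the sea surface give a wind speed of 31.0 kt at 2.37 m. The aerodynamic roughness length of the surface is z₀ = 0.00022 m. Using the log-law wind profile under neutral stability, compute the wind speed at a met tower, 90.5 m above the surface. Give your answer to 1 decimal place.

43.2 kt

Log law: V(z) ∝ ln(z/z₀), so V₂/V₁ = ln(z₂/z₀) / ln(z₁/z₀).
ln(90.5/0.00022) = 12.9272, ln(2.37/0.00022) = 9.2848
V₂ = 31.0 × 12.9272/9.2848 = 31.0 × 1.3923 = 43.1614 kt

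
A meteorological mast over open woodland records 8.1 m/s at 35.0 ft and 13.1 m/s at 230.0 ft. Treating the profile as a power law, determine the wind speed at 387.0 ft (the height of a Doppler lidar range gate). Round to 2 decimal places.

First find α: α = ln(V₂/V₁)/ln(z₂/z₁) = ln(13.1/8.1)/ln(230.0/35.0) = 0.48075/1.88273 = 0.2553
Extrapolate from 230.0 ft to 387.0 ft: V₃ = 13.1 × (387.0/230.0)^0.2553 = 13.1 × 1.1421 = 14.9615 m/s

14.96 m/s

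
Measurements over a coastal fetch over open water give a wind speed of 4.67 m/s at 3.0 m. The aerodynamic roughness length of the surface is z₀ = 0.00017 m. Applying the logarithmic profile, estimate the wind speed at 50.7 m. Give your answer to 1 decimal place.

Log law: V(z) ∝ ln(z/z₀), so V₂/V₁ = ln(z₂/z₀) / ln(z₁/z₀).
ln(50.7/0.00017) = 12.6056, ln(3.0/0.00017) = 9.7783
V₂ = 4.67 × 12.6056/9.7783 = 4.67 × 1.2891 = 6.0203 m/s

6.0 m/s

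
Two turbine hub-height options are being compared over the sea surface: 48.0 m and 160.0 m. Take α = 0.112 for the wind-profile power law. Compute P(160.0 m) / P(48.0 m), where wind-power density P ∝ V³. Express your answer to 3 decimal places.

1.499

Speed ratio: V_B/V_A = (z_B/z_A)^α = (160.0/48.0)^0.112 = (3.3333)^0.112 = 1.14436
Power-density ratio: P_B/P_A = (V_B/V_A)³ = (1.14436)³ = 1.49861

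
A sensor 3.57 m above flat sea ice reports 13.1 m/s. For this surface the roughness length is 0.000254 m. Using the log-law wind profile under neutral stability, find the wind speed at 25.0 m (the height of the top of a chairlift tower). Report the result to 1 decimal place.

Log law: V(z) ∝ ln(z/z₀), so V₂/V₁ = ln(z₂/z₀) / ln(z₁/z₀).
ln(25.0/0.000254) = 11.4971, ln(3.57/0.000254) = 9.5507
V₂ = 13.1 × 11.4971/9.5507 = 13.1 × 1.2038 = 15.7696 m/s

15.8 m/s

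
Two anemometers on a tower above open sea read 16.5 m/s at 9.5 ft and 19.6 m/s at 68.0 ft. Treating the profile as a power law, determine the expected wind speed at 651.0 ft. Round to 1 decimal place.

First find α: α = ln(V₂/V₁)/ln(z₂/z₁) = ln(19.6/16.5)/ln(68.0/9.5) = 0.17217/1.96822 = 0.0875
Extrapolate from 68.0 ft to 651.0 ft: V₃ = 19.6 × (651.0/68.0)^0.0875 = 19.6 × 1.2185 = 23.8822 m/s

23.9 m/s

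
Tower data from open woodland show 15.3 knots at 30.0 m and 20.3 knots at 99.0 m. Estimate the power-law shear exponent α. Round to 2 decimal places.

Power law: V₂/V₁ = (z₂/z₁)^α ⇒ α = ln(V₂/V₁) / ln(z₂/z₁)
α = ln(20.3/15.3) / ln(99.0/30.0) = ln(1.3268) / ln(3.3000)
  = 0.28277 / 1.19392 = 0.23684

α ≈ 0.24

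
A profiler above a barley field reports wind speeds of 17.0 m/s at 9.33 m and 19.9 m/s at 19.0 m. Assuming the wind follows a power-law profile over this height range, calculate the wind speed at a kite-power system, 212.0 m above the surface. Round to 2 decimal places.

First find α: α = ln(V₂/V₁)/ln(z₂/z₁) = ln(19.9/17.0)/ln(19.0/9.33) = 0.15751/0.71120 = 0.2215
Extrapolate from 19.0 m to 212.0 m: V₃ = 19.9 × (212.0/19.0)^0.2215 = 19.9 × 1.7061 = 33.9512 m/s

33.95 m/s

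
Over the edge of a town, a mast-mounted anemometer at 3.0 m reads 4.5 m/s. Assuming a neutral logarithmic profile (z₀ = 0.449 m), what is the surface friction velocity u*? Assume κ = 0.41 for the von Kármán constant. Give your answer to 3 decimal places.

Log law: V(z) = (u*/κ) · ln(z/z₀) ⇒ u* = κ · V / ln(z/z₀)
u* = 0.41 × 4.5 / ln(3.0/0.449) = 0.41 × 4.5 / 1.8993
   = 1.8450 / 1.8993 = 0.9714 m/s

u* ≈ 0.971 m/s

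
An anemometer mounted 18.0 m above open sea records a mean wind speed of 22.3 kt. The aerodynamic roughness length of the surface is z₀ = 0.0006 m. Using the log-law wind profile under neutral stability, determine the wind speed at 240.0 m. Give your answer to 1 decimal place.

Log law: V(z) ∝ ln(z/z₀), so V₂/V₁ = ln(z₂/z₀) / ln(z₁/z₀).
ln(240.0/0.0006) = 12.8992, ln(18.0/0.0006) = 10.3090
V₂ = 22.3 × 12.8992/10.3090 = 22.3 × 1.2513 = 27.9032 kt

27.9 kt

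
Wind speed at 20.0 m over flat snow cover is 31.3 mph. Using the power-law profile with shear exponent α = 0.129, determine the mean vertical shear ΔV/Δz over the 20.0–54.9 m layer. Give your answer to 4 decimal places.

Power law: V₂ = V₁ · (z₂/z₁)^α = 31.3 × (2.7450)^0.129 = 35.6547 mph
ΔV/Δz = (35.6547 − 31.3)/(54.9 − 20.0) = 4.3547/34.9000 = 0.12478 mph/m

0.1248 mph/m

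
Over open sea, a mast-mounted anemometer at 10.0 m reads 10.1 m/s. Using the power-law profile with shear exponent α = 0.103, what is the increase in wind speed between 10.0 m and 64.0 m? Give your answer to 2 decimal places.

Power law: V₂ = V₁ · (z₂/z₁)^α = 10.1 × (6.4000)^0.103 = 12.2281 m/s
ΔV = 12.2281 − 10.1 = 2.1281 m/s

2.13 m/s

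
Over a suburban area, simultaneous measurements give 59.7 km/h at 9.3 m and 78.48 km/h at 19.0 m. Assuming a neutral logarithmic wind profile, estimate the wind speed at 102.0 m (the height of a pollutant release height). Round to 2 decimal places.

122.66 km/h

Log law: V ∝ ln(z/z₀). From the pair, with r = V₁/V₂ = 0.76070,
ln z₀ = (ln z₁ − r·ln z₂)/(1 − r) = (2.2300 − 0.76070×2.9444)/0.23930 = -0.0411 → z₀ = 0.9598 m
V₃ = V₁ · ln(z₃/z₀)/ln(z₁/z₀) = 59.7 × 4.6661/2.2711 = 122.6560 km/h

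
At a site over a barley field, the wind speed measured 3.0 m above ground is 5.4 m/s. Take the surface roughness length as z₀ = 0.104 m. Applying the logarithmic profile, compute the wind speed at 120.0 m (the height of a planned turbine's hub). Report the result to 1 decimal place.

11.3 m/s

Log law: V(z) ∝ ln(z/z₀), so V₂/V₁ = ln(z₂/z₀) / ln(z₁/z₀).
ln(120.0/0.104) = 7.0509, ln(3.0/0.104) = 3.3620
V₂ = 5.4 × 7.0509/3.3620 = 5.4 × 2.0972 = 11.3251 m/s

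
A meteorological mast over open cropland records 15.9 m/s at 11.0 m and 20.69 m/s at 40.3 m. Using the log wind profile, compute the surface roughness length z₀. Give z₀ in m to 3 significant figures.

z₀ ≈ 0.148 m

Log law: V(z) ∝ ln(z/z₀). With r = V₁/V₂ = 15.9/20.69 = 0.76849,
r · ln(z₂/z₀) = ln(z₁/z₀) ⇒ ln z₀ = (ln z₁ − r·ln z₂)/(1 − r)
ln z₀ = (2.39790 − 0.76849×3.69635) / 0.23151 = -1.9122
z₀ = exp(-1.9122) = 0.1478 m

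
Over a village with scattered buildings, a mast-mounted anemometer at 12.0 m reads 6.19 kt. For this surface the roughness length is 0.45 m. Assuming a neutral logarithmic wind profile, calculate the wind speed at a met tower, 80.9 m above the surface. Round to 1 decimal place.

Log law: V(z) ∝ ln(z/z₀), so V₂/V₁ = ln(z₂/z₀) / ln(z₁/z₀).
ln(80.9/0.45) = 5.1917, ln(12.0/0.45) = 3.2834
V₂ = 6.19 × 5.1917/3.2834 = 6.19 × 1.5812 = 9.7876 kt

9.8 kt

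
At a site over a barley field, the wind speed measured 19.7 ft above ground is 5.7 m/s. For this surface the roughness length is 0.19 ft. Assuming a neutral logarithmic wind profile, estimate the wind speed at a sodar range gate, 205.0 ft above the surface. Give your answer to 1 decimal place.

8.6 m/s

Log law: V(z) ∝ ln(z/z₀), so V₂/V₁ = ln(z₂/z₀) / ln(z₁/z₀).
ln(205.0/0.19) = 6.9837, ln(19.7/0.19) = 4.6413
V₂ = 5.7 × 6.9837/4.6413 = 5.7 × 1.5047 = 8.5767 m/s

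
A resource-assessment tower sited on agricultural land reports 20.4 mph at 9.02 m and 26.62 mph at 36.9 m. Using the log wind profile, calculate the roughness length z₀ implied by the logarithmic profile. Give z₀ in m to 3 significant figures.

Log law: V(z) ∝ ln(z/z₀). With r = V₁/V₂ = 20.4/26.62 = 0.76634,
r · ln(z₂/z₀) = ln(z₁/z₀) ⇒ ln z₀ = (ln z₁ − r·ln z₂)/(1 − r)
ln z₀ = (2.19944 − 0.76634×3.60821) / 0.23366 = -2.4209
z₀ = exp(-2.4209) = 0.08884 m

z₀ ≈ 0.0888 m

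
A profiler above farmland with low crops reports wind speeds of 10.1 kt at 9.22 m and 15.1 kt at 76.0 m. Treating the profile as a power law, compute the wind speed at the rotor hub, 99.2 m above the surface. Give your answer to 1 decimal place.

15.9 kt

First find α: α = ln(V₂/V₁)/ln(z₂/z₁) = ln(15.1/10.1)/ln(76.0/9.22) = 0.40216/2.10936 = 0.1907
Extrapolate from 76.0 m to 99.2 m: V₃ = 15.1 × (99.2/76.0)^0.1907 = 15.1 × 1.0521 = 15.8868 kt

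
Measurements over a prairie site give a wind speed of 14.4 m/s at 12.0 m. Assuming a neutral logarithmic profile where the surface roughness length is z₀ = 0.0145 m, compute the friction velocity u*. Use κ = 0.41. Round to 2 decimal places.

Log law: V(z) = (u*/κ) · ln(z/z₀) ⇒ u* = κ · V / ln(z/z₀)
u* = 0.41 × 14.4 / ln(12.0/0.0145) = 0.41 × 14.4 / 6.7185
   = 5.9040 / 6.7185 = 0.8788 m/s

u* ≈ 0.88 m/s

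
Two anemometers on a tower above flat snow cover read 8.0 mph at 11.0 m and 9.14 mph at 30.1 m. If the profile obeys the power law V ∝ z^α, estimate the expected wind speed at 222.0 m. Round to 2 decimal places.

First find α: α = ln(V₂/V₁)/ln(z₂/z₁) = ln(9.14/8.0)/ln(30.1/11.0) = 0.13322/1.00663 = 0.1323
Extrapolate from 30.1 m to 222.0 m: V₃ = 9.14 × (222.0/30.1)^0.1323 = 9.14 × 1.3027 = 11.9067 mph

11.91 mph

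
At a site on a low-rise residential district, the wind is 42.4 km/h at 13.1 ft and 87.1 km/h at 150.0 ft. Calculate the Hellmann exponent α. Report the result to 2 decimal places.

Power law: V₂/V₁ = (z₂/z₁)^α ⇒ α = ln(V₂/V₁) / ln(z₂/z₁)
α = ln(87.1/42.4) / ln(150.0/13.1) = ln(2.0542) / ln(11.4504)
  = 0.71991 / 2.43802 = 0.29528

α ≈ 0.30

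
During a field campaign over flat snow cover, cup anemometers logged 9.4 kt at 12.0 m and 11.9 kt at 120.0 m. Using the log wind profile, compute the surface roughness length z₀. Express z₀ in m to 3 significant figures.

z₀ ≈ 0.00209 m

Log law: V(z) ∝ ln(z/z₀). With r = V₁/V₂ = 9.4/11.9 = 0.78992,
r · ln(z₂/z₀) = ln(z₁/z₀) ⇒ ln z₀ = (ln z₁ − r·ln z₂)/(1 − r)
ln z₀ = (2.48491 − 0.78992×4.78749) / 0.21008 = -6.1728
z₀ = exp(-6.1728) = 0.002085 m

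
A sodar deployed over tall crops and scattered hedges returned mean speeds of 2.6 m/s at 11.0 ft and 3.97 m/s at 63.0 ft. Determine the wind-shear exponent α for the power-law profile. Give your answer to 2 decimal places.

Power law: V₂/V₁ = (z₂/z₁)^α ⇒ α = ln(V₂/V₁) / ln(z₂/z₁)
α = ln(3.97/2.6) / ln(63.0/11.0) = ln(1.5269) / ln(5.7273)
  = 0.42325 / 1.74524 = 0.24252

α ≈ 0.24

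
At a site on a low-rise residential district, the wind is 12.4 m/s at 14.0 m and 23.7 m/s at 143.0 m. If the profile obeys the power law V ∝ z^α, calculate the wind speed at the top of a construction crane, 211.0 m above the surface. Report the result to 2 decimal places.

26.41 m/s

First find α: α = ln(V₂/V₁)/ln(z₂/z₁) = ln(23.7/12.4)/ln(143.0/14.0) = 0.64778/2.32379 = 0.2788
Extrapolate from 143.0 m to 211.0 m: V₃ = 23.7 × (211.0/143.0)^0.2788 = 23.7 × 1.1145 = 26.4146 m/s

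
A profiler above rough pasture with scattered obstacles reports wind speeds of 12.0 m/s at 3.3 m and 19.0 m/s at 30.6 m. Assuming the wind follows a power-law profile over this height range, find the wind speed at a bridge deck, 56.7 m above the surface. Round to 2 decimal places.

First find α: α = ln(V₂/V₁)/ln(z₂/z₁) = ln(19.0/12.0)/ln(30.6/3.3) = 0.45953/2.22708 = 0.2063
Extrapolate from 30.6 m to 56.7 m: V₃ = 19.0 × (56.7/30.6)^0.2063 = 19.0 × 1.1357 = 21.5786 m/s

21.58 m/s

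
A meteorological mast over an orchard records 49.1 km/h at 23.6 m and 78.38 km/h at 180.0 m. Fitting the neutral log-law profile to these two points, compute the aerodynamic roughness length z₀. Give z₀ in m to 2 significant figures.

Log law: V(z) ∝ ln(z/z₀). With r = V₁/V₂ = 49.1/78.38 = 0.62644,
r · ln(z₂/z₀) = ln(z₁/z₀) ⇒ ln z₀ = (ln z₁ − r·ln z₂)/(1 − r)
ln z₀ = (3.16125 − 0.62644×5.19296) / 0.37356 = -0.2458
z₀ = exp(-0.2458) = 0.7821 m

z₀ ≈ 0.78 m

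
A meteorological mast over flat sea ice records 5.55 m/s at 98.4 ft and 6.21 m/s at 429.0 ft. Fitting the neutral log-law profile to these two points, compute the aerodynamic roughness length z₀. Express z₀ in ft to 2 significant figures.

z₀ ≈ 0.00041 ft

Log law: V(z) ∝ ln(z/z₀). With r = V₁/V₂ = 5.55/6.21 = 0.89372,
r · ln(z₂/z₀) = ln(z₁/z₀) ⇒ ln z₀ = (ln z₁ − r·ln z₂)/(1 − r)
ln z₀ = (4.58904 − 0.89372×6.06146) / 0.10628 = -7.7926
z₀ = exp(-7.7926) = 0.0004128 ft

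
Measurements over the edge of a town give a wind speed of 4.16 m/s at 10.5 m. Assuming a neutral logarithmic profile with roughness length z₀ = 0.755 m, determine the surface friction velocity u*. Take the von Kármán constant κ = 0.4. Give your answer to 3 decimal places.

u* ≈ 0.632 m/s

Log law: V(z) = (u*/κ) · ln(z/z₀) ⇒ u* = κ · V / ln(z/z₀)
u* = 0.4 × 4.16 / ln(10.5/0.755) = 0.4 × 4.16 / 2.6324
   = 1.6640 / 2.6324 = 0.6321 m/s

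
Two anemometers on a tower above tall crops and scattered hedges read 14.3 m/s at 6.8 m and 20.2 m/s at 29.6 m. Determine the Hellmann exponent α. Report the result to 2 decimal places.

Power law: V₂/V₁ = (z₂/z₁)^α ⇒ α = ln(V₂/V₁) / ln(z₂/z₁)
α = ln(20.2/14.3) / ln(29.6/6.8) = ln(1.4126) / ln(4.3529)
  = 0.34542 / 1.47085 = 0.23485

α ≈ 0.23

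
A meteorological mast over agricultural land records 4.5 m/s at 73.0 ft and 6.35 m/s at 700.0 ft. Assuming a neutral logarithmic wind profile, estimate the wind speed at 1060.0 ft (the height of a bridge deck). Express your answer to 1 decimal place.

6.7 m/s

Log law: V ∝ ln(z/z₀). From the pair, with r = V₁/V₂ = 0.70866,
ln z₀ = (ln z₁ − r·ln z₂)/(1 − r) = (4.2905 − 0.70866×6.5511)/0.29134 = -1.2083 → z₀ = 0.2987 ft
V₃ = V₁ · ln(z₃/z₀)/ln(z₁/z₀) = 4.5 × 8.1744/5.4988 = 6.6896 m/s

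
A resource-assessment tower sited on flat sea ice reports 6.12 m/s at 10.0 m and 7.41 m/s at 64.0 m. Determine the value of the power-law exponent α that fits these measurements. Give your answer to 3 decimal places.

α ≈ 0.103

Power law: V₂/V₁ = (z₂/z₁)^α ⇒ α = ln(V₂/V₁) / ln(z₂/z₁)
α = ln(7.41/6.12) / ln(64.0/10.0) = ln(1.2108) / ln(6.4000)
  = 0.19127 / 1.85630 = 0.10304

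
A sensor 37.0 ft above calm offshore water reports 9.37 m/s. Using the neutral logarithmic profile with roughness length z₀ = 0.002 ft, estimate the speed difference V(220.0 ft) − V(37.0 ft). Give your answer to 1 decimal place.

Log law: V₂ = V₁ · ln(z₂/z₀)/ln(z₁/z₀) = 9.37 × 11.6082/9.8255 = 11.0701 m/s
ΔV = 11.0701 − 9.37 = 1.7001 m/s

1.7 m/s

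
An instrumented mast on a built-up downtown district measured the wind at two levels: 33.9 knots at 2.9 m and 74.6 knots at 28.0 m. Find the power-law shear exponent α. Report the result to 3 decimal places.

α ≈ 0.348

Power law: V₂/V₁ = (z₂/z₁)^α ⇒ α = ln(V₂/V₁) / ln(z₂/z₁)
α = ln(74.6/33.9) / ln(28.0/2.9) = ln(2.2006) / ln(9.6552)
  = 0.78873 / 2.26749 = 0.34784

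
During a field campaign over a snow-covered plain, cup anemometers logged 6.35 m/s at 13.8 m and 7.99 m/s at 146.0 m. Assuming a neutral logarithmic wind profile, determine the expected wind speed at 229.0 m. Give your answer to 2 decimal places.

Log law: V ∝ ln(z/z₀). From the pair, with r = V₁/V₂ = 0.79474,
ln z₀ = (ln z₁ − r·ln z₂)/(1 − r) = (2.6247 − 0.79474×4.9836)/0.20526 = -6.5090 → z₀ = 0.001490 m
V₃ = V₁ · ln(z₃/z₀)/ln(z₁/z₀) = 6.35 × 11.9427/9.1337 = 8.3029 m/s

8.30 m/s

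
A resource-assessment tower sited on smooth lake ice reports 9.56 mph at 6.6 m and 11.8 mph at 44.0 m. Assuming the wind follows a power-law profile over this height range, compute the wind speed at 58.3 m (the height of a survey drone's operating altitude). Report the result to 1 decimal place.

12.2 mph

First find α: α = ln(V₂/V₁)/ln(z₂/z₁) = ln(11.8/9.56)/ln(44.0/6.6) = 0.21051/1.89712 = 0.1110
Extrapolate from 44.0 m to 58.3 m: V₃ = 11.8 × (58.3/44.0)^0.1110 = 11.8 × 1.0317 = 12.1743 mph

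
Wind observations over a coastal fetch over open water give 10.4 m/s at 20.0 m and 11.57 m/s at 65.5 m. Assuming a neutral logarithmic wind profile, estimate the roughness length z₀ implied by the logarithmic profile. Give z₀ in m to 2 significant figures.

Log law: V(z) ∝ ln(z/z₀). With r = V₁/V₂ = 10.4/11.57 = 0.89888,
r · ln(z₂/z₀) = ln(z₁/z₀) ⇒ ln z₀ = (ln z₁ − r·ln z₂)/(1 − r)
ln z₀ = (2.99573 − 0.89888×4.18205) / 0.10112 = -7.5493
z₀ = exp(-7.5493) = 0.0005265 m

z₀ ≈ 0.00053 m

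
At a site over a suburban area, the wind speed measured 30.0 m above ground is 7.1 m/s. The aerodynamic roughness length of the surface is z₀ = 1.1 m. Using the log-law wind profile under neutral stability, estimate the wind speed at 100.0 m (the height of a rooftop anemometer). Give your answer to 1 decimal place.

Log law: V(z) ∝ ln(z/z₀), so V₂/V₁ = ln(z₂/z₀) / ln(z₁/z₀).
ln(100.0/1.1) = 4.5099, ln(30.0/1.1) = 3.3059
V₂ = 7.1 × 4.5099/3.3059 = 7.1 × 1.3642 = 9.6858 m/s

9.7 m/s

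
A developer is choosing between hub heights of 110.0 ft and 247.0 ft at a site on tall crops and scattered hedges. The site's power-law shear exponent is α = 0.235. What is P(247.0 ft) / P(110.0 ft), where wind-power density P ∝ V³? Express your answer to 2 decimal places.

Speed ratio: V_B/V_A = (z_B/z_A)^α = (247.0/110.0)^0.235 = (2.2455)^0.235 = 1.20936
Power-density ratio: P_B/P_A = (V_B/V_A)³ = (1.20936)³ = 1.76876

1.77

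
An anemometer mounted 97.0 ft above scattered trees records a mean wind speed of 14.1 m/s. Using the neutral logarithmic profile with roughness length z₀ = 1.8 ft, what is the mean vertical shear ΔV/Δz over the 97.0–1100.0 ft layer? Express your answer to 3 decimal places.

Log law: V₂ = V₁ · ln(z₂/z₀)/ln(z₁/z₀) = 14.1 × 6.4153/3.9869 = 22.6880 m/s
ΔV/Δz = (22.6880 − 14.1)/(1100.0 − 97.0) = 8.5880/1003.0000 = 0.00856 m/s/ft

0.009 m/s/ft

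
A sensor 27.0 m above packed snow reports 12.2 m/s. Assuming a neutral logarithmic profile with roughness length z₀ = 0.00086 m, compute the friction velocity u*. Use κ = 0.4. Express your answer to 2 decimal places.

Log law: V(z) = (u*/κ) · ln(z/z₀) ⇒ u* = κ · V / ln(z/z₀)
u* = 0.4 × 12.2 / ln(27.0/0.00086) = 0.4 × 12.2 / 10.3544
   = 4.8800 / 10.3544 = 0.4713 m/s

u* ≈ 0.47 m/s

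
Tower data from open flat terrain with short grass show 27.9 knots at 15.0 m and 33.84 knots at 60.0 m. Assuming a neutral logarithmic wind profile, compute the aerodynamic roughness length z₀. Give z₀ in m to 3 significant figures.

Log law: V(z) ∝ ln(z/z₀). With r = V₁/V₂ = 27.9/33.84 = 0.82447,
r · ln(z₂/z₀) = ln(z₁/z₀) ⇒ ln z₀ = (ln z₁ − r·ln z₂)/(1 − r)
ln z₀ = (2.70805 − 0.82447×4.09434) / 0.17553 = -3.8033
z₀ = exp(-3.8033) = 0.02230 m

z₀ ≈ 0.0223 m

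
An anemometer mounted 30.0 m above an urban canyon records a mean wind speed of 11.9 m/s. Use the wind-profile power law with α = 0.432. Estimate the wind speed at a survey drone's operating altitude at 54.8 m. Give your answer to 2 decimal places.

Power-law profile: V₂ = V₁ · (z₂/z₁)^α
V₂ = 11.9 × (54.8/30.0)^0.432 = 11.9 × (1.8267)^0.432
    = 11.9 × 1.2973 = 15.4377 m/s

15.44 m/s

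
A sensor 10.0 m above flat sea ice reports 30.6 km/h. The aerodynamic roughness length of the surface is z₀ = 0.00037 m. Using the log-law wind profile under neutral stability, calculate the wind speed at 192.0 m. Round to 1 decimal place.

39.5 km/h

Log law: V(z) ∝ ln(z/z₀), so V₂/V₁ = ln(z₂/z₀) / ln(z₁/z₀).
ln(192.0/0.00037) = 13.1595, ln(10.0/0.00037) = 10.2046
V₂ = 30.6 × 13.1595/10.2046 = 30.6 × 1.2896 = 39.4607 km/h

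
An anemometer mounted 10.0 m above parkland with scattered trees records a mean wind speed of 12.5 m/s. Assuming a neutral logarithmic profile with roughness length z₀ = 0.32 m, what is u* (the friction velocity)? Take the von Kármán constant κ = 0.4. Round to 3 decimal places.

Log law: V(z) = (u*/κ) · ln(z/z₀) ⇒ u* = κ · V / ln(z/z₀)
u* = 0.4 × 12.5 / ln(10.0/0.32) = 0.4 × 12.5 / 3.4420
   = 5.0000 / 3.4420 = 1.4526 m/s

u* ≈ 1.453 m/s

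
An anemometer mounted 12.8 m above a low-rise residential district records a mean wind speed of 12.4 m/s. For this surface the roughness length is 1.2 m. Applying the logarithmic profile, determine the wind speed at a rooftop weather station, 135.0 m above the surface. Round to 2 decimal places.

24.74 m/s

Log law: V(z) ∝ ln(z/z₀), so V₂/V₁ = ln(z₂/z₀) / ln(z₁/z₀).
ln(135.0/1.2) = 4.7230, ln(12.8/1.2) = 2.3671
V₂ = 12.4 × 4.7230/2.3671 = 12.4 × 1.9952 = 24.7408 m/s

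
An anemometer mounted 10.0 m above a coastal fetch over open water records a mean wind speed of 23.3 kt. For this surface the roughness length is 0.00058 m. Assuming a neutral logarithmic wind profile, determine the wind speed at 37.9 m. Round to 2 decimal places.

Log law: V(z) ∝ ln(z/z₀), so V₂/V₁ = ln(z₂/z₀) / ln(z₁/z₀).
ln(37.9/0.00058) = 11.0874, ln(10.0/0.00058) = 9.7551
V₂ = 23.3 × 11.0874/9.7551 = 23.3 × 1.1366 = 26.4824 kt

26.48 kt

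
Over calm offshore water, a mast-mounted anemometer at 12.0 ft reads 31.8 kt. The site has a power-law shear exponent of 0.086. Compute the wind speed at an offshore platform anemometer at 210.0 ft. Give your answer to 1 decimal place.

Power-law profile: V₂ = V₁ · (z₂/z₁)^α
V₂ = 31.8 × (210.0/12.0)^0.086 = 31.8 × (17.5000)^0.086
    = 31.8 × 1.2791 = 40.6751 kt

40.7 kt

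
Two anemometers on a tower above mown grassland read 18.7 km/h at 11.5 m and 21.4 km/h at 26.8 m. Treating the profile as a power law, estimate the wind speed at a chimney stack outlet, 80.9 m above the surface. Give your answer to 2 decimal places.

25.52 km/h

First find α: α = ln(V₂/V₁)/ln(z₂/z₁) = ln(21.4/18.7)/ln(26.8/11.5) = 0.13487/0.84605 = 0.1594
Extrapolate from 26.8 m to 80.9 m: V₃ = 21.4 × (80.9/26.8)^0.1594 = 21.4 × 1.1926 = 25.5211 km/h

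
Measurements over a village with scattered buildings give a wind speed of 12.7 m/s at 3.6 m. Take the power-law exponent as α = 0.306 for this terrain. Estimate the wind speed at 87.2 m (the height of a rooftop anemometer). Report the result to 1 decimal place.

Power-law profile: V₂ = V₁ · (z₂/z₁)^α
V₂ = 12.7 × (87.2/3.6)^0.306 = 12.7 × (24.2222)^0.306
    = 12.7 × 2.6520 = 33.6801 m/s

33.7 m/s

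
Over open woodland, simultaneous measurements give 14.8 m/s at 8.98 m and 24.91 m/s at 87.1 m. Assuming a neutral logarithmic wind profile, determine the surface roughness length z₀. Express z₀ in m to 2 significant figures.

Log law: V(z) ∝ ln(z/z₀). With r = V₁/V₂ = 14.8/24.91 = 0.59414,
r · ln(z₂/z₀) = ln(z₁/z₀) ⇒ ln z₀ = (ln z₁ − r·ln z₂)/(1 − r)
ln z₀ = (2.19500 − 0.59414×4.46706) / 0.40586 = -1.1311
z₀ = exp(-1.1311) = 0.3227 m

z₀ ≈ 0.32 m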